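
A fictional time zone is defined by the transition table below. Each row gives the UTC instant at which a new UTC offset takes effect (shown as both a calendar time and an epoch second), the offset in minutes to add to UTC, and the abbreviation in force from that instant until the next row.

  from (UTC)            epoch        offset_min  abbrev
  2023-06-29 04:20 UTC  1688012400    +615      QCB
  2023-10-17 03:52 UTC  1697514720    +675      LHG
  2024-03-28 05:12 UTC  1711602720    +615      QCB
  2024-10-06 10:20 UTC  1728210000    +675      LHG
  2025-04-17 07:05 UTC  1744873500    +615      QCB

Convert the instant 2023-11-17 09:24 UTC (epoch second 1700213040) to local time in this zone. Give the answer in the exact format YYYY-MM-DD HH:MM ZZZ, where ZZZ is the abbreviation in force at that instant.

Query: 2023-11-17 09:24 UTC
Rule 2/5 (LHG, +11:15): 2023-10-17 03:52 UTC ≤ query < 2024-03-28 05:12 UTC
9·60 + 24 + 675 = 1239 min
1239 = 0·1440 + 1239; 1239 = 20·60 + 39 → 20:39, same day
→ 2023-11-17 20:39 LHG

2023-11-17 20:39 LHG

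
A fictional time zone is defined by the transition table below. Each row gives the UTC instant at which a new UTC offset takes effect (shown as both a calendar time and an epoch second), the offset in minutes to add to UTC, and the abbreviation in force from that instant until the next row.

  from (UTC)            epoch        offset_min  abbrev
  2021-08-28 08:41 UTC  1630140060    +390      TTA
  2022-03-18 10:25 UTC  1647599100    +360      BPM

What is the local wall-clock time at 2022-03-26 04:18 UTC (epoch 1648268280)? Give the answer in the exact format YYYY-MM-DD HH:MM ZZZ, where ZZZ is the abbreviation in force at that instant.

2022-03-26 10:18 BPM

Query: 2022-03-26 04:18 UTC
Rule 2/2 (BPM, +06:00): 2022-03-18 10:25 UTC ≤ query < +∞
4·60 + 18 + 360 = 618 min
618 = 0·1440 + 618; 618 = 10·60 + 18 → 10:18, same day
→ 2022-03-26 10:18 BPM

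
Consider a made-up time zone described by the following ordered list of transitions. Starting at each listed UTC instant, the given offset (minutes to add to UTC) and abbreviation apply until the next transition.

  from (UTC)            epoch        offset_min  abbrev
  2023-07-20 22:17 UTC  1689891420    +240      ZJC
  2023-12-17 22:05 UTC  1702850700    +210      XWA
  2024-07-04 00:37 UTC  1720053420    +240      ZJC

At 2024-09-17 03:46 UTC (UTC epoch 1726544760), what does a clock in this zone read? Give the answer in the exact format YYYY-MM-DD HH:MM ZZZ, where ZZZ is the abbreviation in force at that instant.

2024-09-17 07:46 ZJC

Query: 2024-09-17 03:46 UTC
Rule 3/3 (ZJC, +04:00): 2024-07-04 00:37 UTC ≤ query < +∞
3·60 + 46 + 240 = 466 min
466 = 0·1440 + 466; 466 = 7·60 + 46 → 07:46, same day
→ 2024-09-17 07:46 ZJC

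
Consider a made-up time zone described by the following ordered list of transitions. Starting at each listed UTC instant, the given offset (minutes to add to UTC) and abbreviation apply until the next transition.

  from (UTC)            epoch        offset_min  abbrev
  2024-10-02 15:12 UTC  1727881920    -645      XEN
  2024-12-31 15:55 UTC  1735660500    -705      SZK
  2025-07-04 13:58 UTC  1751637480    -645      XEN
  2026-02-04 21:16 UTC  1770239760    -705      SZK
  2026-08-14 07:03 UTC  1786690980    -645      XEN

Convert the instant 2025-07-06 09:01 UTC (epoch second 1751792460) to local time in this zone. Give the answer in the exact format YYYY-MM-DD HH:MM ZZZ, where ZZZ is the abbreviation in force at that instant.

Query: 2025-07-06 09:01 UTC
Rule 3/5 (XEN, -10:45): 2025-07-04 13:58 UTC ≤ query < 2026-02-04 21:16 UTC
9·60 + 1 - 645 = -104 min
-104 = -1·1440 + 1336; 1336 = 22·60 + 16 → 22:16, 2025-07-06 - 1 day = 2025-07-05
→ 2025-07-05 22:16 XEN

2025-07-05 22:16 XEN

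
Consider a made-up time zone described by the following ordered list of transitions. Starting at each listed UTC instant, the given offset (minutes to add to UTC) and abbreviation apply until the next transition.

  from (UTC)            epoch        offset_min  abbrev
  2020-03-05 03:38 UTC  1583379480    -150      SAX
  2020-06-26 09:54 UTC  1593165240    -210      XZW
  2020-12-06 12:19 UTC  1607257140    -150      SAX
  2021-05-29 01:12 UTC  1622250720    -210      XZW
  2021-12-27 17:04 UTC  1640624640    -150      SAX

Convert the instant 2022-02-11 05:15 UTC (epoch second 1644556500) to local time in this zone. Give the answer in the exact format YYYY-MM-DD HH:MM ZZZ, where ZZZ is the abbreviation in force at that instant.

2022-02-11 02:45 SAX

Query: 2022-02-11 05:15 UTC
Rule 5/5 (SAX, -02:30): 2021-12-27 17:04 UTC ≤ query < +∞
5·60 + 15 - 150 = 165 min
165 = 0·1440 + 165; 165 = 2·60 + 45 → 02:45, same day
→ 2022-02-11 02:45 SAX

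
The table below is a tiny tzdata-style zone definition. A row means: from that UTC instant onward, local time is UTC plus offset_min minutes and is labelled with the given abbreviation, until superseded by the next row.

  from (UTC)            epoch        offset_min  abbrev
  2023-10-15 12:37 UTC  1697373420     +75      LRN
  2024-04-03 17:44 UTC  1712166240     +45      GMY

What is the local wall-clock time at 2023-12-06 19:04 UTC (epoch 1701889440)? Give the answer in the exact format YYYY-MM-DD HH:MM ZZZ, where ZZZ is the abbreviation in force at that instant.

2023-12-06 20:19 LRN

Query: 2023-12-06 19:04 UTC
Rule 1/2 (LRN, +01:15): 2023-10-15 12:37 UTC ≤ query < 2024-04-03 17:44 UTC
19·60 + 4 + 75 = 1219 min
1219 = 0·1440 + 1219; 1219 = 20·60 + 19 → 20:19, same day
→ 2023-12-06 20:19 LRN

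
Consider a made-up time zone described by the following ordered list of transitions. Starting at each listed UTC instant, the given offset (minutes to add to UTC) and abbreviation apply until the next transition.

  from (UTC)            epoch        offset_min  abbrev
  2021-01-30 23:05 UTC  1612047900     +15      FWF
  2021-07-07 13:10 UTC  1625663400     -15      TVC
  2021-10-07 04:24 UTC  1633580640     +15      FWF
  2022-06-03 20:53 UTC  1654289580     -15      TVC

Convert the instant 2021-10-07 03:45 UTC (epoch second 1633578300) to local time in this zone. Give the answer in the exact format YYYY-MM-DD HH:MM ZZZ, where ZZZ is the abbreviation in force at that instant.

Query: 2021-10-07 03:45 UTC
Rule 2/4 (TVC, -00:15): 2021-07-07 13:10 UTC ≤ query < 2021-10-07 04:24 UTC
3·60 + 45 - 15 = 210 min
210 = 0·1440 + 210; 210 = 3·60 + 30 → 03:30, same day
→ 2021-10-07 03:30 TVC

2021-10-07 03:30 TVC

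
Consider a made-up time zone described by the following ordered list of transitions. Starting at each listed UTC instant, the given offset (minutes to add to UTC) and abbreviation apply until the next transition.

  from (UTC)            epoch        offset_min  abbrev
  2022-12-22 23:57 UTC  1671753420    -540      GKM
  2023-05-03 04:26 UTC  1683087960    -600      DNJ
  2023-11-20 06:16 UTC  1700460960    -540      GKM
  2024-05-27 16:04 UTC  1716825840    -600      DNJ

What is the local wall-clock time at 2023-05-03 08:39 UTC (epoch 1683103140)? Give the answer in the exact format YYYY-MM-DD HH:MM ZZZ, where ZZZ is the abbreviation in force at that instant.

Query: 2023-05-03 08:39 UTC
Rule 2/4 (DNJ, -10:00): 2023-05-03 04:26 UTC ≤ query < 2023-11-20 06:16 UTC
8·60 + 39 - 600 = -81 min
-81 = -1·1440 + 1359; 1359 = 22·60 + 39 → 22:39, 2023-05-03 - 1 day = 2023-05-02
→ 2023-05-02 22:39 DNJ

2023-05-02 22:39 DNJ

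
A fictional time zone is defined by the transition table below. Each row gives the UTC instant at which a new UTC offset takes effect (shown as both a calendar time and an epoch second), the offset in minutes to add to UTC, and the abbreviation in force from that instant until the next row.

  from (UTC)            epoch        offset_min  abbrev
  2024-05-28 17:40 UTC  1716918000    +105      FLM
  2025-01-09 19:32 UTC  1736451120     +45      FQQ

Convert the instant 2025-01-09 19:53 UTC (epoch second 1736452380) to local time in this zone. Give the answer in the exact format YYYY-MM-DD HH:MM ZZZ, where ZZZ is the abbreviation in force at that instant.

2025-01-09 20:38 FQQ

Query: 2025-01-09 19:53 UTC
Rule 2/2 (FQQ, +00:45): 2025-01-09 19:32 UTC ≤ query < +∞
19·60 + 53 + 45 = 1238 min
1238 = 0·1440 + 1238; 1238 = 20·60 + 38 → 20:38, same day
→ 2025-01-09 20:38 FQQ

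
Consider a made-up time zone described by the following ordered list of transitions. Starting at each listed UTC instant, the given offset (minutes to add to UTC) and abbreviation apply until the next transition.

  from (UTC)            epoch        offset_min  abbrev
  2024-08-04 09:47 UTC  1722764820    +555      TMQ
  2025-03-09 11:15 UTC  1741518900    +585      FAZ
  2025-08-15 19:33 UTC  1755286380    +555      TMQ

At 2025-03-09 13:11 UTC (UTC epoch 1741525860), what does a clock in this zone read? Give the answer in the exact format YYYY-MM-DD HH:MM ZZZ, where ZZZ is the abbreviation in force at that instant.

Query: 2025-03-09 13:11 UTC
Rule 2/3 (FAZ, +09:45): 2025-03-09 11:15 UTC ≤ query < 2025-08-15 19:33 UTC
13·60 + 11 + 585 = 1376 min
1376 = 0·1440 + 1376; 1376 = 22·60 + 56 → 22:56, same day
→ 2025-03-09 22:56 FAZ

2025-03-09 22:56 FAZ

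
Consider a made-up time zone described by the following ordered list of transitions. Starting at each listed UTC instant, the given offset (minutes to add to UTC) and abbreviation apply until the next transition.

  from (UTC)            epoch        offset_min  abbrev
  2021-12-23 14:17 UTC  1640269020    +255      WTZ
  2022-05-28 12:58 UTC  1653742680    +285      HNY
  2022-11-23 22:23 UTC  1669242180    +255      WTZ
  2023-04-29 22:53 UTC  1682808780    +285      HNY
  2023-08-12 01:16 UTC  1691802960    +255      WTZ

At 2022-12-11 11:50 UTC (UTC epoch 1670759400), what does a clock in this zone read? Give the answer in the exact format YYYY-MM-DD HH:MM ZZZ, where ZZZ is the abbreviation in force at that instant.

Query: 2022-12-11 11:50 UTC
Rule 3/5 (WTZ, +04:15): 2022-11-23 22:23 UTC ≤ query < 2023-04-29 22:53 UTC
11·60 + 50 + 255 = 965 min
965 = 0·1440 + 965; 965 = 16·60 + 5 → 16:05, same day
→ 2022-12-11 16:05 WTZ

2022-12-11 16:05 WTZ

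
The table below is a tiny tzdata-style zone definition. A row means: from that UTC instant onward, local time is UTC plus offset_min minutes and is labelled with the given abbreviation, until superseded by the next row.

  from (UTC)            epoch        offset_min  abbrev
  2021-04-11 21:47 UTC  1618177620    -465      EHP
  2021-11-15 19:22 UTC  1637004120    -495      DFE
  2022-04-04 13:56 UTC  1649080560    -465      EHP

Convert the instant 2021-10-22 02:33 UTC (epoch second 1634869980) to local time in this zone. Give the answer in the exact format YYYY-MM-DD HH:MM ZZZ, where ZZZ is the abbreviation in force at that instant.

Query: 2021-10-22 02:33 UTC
Rule 1/3 (EHP, -07:45): 2021-04-11 21:47 UTC ≤ query < 2021-11-15 19:22 UTC
2·60 + 33 - 465 = -312 min
-312 = -1·1440 + 1128; 1128 = 18·60 + 48 → 18:48, 2021-10-22 - 1 day = 2021-10-21
→ 2021-10-21 18:48 EHP

2021-10-21 18:48 EHP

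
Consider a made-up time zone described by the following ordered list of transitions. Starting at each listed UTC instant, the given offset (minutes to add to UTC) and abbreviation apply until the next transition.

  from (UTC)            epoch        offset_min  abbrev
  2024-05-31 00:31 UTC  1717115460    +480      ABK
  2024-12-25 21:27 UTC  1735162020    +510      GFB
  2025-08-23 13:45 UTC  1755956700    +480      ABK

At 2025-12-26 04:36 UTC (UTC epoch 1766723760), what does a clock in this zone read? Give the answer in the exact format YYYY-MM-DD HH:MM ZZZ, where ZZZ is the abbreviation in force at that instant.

2025-12-26 12:36 ABK

Query: 2025-12-26 04:36 UTC
Rule 3/3 (ABK, +08:00): 2025-08-23 13:45 UTC ≤ query < +∞
4·60 + 36 + 480 = 756 min
756 = 0·1440 + 756; 756 = 12·60 + 36 → 12:36, same day
→ 2025-12-26 12:36 ABK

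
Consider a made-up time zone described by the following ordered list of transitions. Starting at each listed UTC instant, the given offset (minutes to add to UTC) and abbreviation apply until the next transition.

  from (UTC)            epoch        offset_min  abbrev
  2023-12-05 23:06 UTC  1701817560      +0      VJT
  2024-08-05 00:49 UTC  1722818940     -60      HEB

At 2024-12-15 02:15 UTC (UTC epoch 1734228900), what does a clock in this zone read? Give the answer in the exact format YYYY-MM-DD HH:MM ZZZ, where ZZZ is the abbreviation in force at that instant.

Query: 2024-12-15 02:15 UTC
Rule 2/2 (HEB, -01:00): 2024-08-05 00:49 UTC ≤ query < +∞
2·60 + 15 - 60 = 75 min
75 = 0·1440 + 75; 75 = 1·60 + 15 → 01:15, same day
→ 2024-12-15 01:15 HEB

2024-12-15 01:15 HEB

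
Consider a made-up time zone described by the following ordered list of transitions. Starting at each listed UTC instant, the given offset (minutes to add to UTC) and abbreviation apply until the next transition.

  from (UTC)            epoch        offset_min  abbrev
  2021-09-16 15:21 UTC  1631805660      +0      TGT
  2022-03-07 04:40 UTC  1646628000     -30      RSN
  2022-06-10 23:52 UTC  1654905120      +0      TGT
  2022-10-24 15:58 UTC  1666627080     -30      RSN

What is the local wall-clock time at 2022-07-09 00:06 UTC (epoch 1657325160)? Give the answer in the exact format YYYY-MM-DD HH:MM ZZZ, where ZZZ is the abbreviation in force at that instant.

2022-07-09 00:06 TGT

Query: 2022-07-09 00:06 UTC
Rule 3/4 (TGT, +00:00): 2022-06-10 23:52 UTC ≤ query < 2022-10-24 15:58 UTC
0·60 + 6 + 0 = 6 min
6 = 0·1440 + 6; 6 = 0·60 + 6 → 00:06, same day
→ 2022-07-09 00:06 TGT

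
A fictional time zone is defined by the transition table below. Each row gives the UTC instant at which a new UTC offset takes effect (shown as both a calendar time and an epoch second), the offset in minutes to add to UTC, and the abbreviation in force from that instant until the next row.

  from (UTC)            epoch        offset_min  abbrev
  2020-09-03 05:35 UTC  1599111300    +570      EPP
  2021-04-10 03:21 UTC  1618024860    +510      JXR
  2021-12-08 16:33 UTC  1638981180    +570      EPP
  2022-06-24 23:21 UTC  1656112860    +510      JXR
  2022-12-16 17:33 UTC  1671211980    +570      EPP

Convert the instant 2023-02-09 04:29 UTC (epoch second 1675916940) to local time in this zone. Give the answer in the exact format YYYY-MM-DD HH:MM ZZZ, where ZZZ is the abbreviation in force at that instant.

2023-02-09 13:59 EPP

Query: 2023-02-09 04:29 UTC
Rule 5/5 (EPP, +09:30): 2022-12-16 17:33 UTC ≤ query < +∞
4·60 + 29 + 570 = 839 min
839 = 0·1440 + 839; 839 = 13·60 + 59 → 13:59, same day
→ 2023-02-09 13:59 EPP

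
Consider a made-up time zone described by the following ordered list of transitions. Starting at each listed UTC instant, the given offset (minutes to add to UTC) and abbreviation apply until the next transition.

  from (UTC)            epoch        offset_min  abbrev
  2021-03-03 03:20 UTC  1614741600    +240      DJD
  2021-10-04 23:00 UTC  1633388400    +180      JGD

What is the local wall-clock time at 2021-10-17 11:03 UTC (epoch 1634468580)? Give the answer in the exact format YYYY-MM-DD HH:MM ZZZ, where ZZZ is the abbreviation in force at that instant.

Query: 2021-10-17 11:03 UTC
Rule 2/2 (JGD, +03:00): 2021-10-04 23:00 UTC ≤ query < +∞
11·60 + 3 + 180 = 843 min
843 = 0·1440 + 843; 843 = 14·60 + 3 → 14:03, same day
→ 2021-10-17 14:03 JGD

2021-10-17 14:03 JGD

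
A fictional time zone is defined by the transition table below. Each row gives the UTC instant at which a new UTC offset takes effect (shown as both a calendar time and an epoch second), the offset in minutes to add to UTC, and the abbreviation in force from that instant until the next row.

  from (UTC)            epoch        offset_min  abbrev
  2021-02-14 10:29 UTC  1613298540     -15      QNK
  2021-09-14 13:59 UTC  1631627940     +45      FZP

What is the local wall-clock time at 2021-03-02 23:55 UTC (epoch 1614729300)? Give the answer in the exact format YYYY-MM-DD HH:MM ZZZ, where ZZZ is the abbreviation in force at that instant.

2021-03-02 23:40 QNK

Query: 2021-03-02 23:55 UTC
Rule 1/2 (QNK, -00:15): 2021-02-14 10:29 UTC ≤ query < 2021-09-14 13:59 UTC
23·60 + 55 - 15 = 1420 min
1420 = 0·1440 + 1420; 1420 = 23·60 + 40 → 23:40, same day
→ 2021-03-02 23:40 QNK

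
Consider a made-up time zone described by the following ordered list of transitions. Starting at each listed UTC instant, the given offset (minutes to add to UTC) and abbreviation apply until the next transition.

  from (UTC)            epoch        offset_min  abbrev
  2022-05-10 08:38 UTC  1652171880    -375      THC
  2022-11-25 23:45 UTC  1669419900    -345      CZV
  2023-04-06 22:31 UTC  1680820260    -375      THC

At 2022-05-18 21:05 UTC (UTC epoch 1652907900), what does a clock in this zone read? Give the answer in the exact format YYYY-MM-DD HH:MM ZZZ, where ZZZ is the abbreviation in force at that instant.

Query: 2022-05-18 21:05 UTC
Rule 1/3 (THC, -06:15): 2022-05-10 08:38 UTC ≤ query < 2022-11-25 23:45 UTC
21·60 + 5 - 375 = 890 min
890 = 0·1440 + 890; 890 = 14·60 + 50 → 14:50, same day
→ 2022-05-18 14:50 THC

2022-05-18 14:50 THC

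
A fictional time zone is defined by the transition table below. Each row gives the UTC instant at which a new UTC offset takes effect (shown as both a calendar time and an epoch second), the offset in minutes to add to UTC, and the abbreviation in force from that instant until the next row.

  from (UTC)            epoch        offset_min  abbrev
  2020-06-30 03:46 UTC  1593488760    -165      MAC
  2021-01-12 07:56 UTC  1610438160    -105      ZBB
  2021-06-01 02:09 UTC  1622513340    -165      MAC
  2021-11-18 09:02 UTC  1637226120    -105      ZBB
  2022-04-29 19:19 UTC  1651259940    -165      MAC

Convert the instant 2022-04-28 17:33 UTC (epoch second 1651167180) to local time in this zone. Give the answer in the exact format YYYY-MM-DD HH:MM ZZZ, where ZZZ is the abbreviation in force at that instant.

Query: 2022-04-28 17:33 UTC
Rule 4/5 (ZBB, -01:45): 2021-11-18 09:02 UTC ≤ query < 2022-04-29 19:19 UTC
17·60 + 33 - 105 = 948 min
948 = 0·1440 + 948; 948 = 15·60 + 48 → 15:48, same day
→ 2022-04-28 15:48 ZBB

2022-04-28 15:48 ZBB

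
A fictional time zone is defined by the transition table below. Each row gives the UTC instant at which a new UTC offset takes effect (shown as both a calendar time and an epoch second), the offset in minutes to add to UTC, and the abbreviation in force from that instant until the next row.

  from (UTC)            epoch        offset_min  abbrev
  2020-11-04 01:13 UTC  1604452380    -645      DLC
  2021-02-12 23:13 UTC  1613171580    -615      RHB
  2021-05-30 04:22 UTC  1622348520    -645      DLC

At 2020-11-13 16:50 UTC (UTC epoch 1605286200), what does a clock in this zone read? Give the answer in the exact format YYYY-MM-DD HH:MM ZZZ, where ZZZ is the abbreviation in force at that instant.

Query: 2020-11-13 16:50 UTC
Rule 1/3 (DLC, -10:45): 2020-11-04 01:13 UTC ≤ query < 2021-02-12 23:13 UTC
16·60 + 50 - 645 = 365 min
365 = 0·1440 + 365; 365 = 6·60 + 5 → 06:05, same day
→ 2020-11-13 06:05 DLC

2020-11-13 06:05 DLC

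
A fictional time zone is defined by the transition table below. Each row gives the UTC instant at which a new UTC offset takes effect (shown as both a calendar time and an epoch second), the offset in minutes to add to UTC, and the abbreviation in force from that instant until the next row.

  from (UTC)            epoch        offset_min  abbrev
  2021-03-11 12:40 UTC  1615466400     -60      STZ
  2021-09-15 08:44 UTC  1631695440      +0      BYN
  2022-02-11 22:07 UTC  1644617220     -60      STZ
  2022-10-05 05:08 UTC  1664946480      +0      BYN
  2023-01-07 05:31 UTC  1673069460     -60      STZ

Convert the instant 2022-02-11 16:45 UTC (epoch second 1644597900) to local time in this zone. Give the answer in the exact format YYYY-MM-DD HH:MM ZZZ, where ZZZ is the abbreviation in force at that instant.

2022-02-11 16:45 BYN

Query: 2022-02-11 16:45 UTC
Rule 2/5 (BYN, +00:00): 2021-09-15 08:44 UTC ≤ query < 2022-02-11 22:07 UTC
16·60 + 45 + 0 = 1005 min
1005 = 0·1440 + 1005; 1005 = 16·60 + 45 → 16:45, same day
→ 2022-02-11 16:45 BYN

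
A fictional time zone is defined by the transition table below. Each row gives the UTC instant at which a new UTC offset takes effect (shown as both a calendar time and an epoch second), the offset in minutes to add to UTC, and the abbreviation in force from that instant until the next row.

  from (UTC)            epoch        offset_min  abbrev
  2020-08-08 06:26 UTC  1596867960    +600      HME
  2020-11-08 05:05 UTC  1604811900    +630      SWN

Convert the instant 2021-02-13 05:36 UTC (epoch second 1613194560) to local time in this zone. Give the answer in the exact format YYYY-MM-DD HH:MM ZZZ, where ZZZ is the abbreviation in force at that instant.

2021-02-13 16:06 SWN

Query: 2021-02-13 05:36 UTC
Rule 2/2 (SWN, +10:30): 2020-11-08 05:05 UTC ≤ query < +∞
5·60 + 36 + 630 = 966 min
966 = 0·1440 + 966; 966 = 16·60 + 6 → 16:06, same day
→ 2021-02-13 16:06 SWN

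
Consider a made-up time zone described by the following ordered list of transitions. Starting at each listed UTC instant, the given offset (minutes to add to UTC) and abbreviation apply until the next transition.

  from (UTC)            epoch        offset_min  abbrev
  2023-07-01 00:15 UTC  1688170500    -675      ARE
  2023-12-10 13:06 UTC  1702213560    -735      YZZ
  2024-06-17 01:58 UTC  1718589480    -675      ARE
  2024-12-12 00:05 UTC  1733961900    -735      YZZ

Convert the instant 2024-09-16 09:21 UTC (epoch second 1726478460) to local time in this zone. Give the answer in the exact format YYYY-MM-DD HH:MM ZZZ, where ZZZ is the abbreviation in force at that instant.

Query: 2024-09-16 09:21 UTC
Rule 3/4 (ARE, -11:15): 2024-06-17 01:58 UTC ≤ query < 2024-12-12 00:05 UTC
9·60 + 21 - 675 = -114 min
-114 = -1·1440 + 1326; 1326 = 22·60 + 6 → 22:06, 2024-09-16 - 1 day = 2024-09-15
→ 2024-09-15 22:06 ARE

2024-09-15 22:06 ARE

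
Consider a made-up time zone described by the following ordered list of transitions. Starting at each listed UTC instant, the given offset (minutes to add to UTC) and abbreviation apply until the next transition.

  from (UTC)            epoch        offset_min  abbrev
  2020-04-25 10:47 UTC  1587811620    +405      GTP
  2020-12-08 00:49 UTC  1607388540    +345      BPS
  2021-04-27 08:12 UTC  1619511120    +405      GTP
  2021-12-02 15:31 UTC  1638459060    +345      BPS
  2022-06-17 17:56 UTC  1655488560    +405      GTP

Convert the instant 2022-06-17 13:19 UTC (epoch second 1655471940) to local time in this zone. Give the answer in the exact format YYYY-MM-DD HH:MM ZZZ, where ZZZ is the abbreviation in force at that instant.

2022-06-17 19:04 BPS

Query: 2022-06-17 13:19 UTC
Rule 4/5 (BPS, +05:45): 2021-12-02 15:31 UTC ≤ query < 2022-06-17 17:56 UTC
13·60 + 19 + 345 = 1144 min
1144 = 0·1440 + 1144; 1144 = 19·60 + 4 → 19:04, same day
→ 2022-06-17 19:04 BPS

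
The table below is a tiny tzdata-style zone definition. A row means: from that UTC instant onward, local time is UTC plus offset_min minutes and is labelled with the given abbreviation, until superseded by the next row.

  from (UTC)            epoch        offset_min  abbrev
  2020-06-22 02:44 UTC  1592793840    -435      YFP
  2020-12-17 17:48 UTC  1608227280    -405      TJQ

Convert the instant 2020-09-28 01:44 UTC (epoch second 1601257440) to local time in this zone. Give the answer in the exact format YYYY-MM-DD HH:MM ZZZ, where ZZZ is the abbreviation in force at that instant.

Query: 2020-09-28 01:44 UTC
Rule 1/2 (YFP, -07:15): 2020-06-22 02:44 UTC ≤ query < 2020-12-17 17:48 UTC
1·60 + 44 - 435 = -331 min
-331 = -1·1440 + 1109; 1109 = 18·60 + 29 → 18:29, 2020-09-28 - 1 day = 2020-09-27
→ 2020-09-27 18:29 YFP

2020-09-27 18:29 YFP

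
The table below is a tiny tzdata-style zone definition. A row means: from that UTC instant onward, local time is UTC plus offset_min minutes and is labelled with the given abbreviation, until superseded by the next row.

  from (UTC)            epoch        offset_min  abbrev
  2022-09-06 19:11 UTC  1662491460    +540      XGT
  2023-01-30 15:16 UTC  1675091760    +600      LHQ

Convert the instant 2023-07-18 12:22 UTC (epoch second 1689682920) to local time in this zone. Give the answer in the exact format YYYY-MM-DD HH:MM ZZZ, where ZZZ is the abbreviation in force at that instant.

2023-07-18 22:22 LHQ

Query: 2023-07-18 12:22 UTC
Rule 2/2 (LHQ, +10:00): 2023-01-30 15:16 UTC ≤ query < +∞
12·60 + 22 + 600 = 1342 min
1342 = 0·1440 + 1342; 1342 = 22·60 + 22 → 22:22, same day
→ 2023-07-18 22:22 LHQ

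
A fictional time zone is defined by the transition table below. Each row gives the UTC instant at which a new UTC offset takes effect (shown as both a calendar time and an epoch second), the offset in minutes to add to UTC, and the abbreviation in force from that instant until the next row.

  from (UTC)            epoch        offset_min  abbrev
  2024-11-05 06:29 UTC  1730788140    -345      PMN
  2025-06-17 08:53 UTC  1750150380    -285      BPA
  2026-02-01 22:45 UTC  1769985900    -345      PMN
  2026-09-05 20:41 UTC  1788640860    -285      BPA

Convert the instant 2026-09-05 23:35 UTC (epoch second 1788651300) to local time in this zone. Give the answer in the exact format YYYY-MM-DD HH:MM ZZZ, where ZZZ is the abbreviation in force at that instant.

2026-09-05 18:50 BPA

Query: 2026-09-05 23:35 UTC
Rule 4/4 (BPA, -04:45): 2026-09-05 20:41 UTC ≤ query < +∞
23·60 + 35 - 285 = 1130 min
1130 = 0·1440 + 1130; 1130 = 18·60 + 50 → 18:50, same day
→ 2026-09-05 18:50 BPA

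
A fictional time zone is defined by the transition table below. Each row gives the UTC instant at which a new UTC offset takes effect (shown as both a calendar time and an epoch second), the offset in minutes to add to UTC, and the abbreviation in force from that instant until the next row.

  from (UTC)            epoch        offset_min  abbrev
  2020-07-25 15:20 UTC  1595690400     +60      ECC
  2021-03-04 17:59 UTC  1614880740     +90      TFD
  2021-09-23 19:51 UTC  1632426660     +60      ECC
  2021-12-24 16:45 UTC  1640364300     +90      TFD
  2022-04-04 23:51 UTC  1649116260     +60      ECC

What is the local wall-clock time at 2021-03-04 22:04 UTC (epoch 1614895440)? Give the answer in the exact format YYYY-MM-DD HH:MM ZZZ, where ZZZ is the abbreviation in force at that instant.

Query: 2021-03-04 22:04 UTC
Rule 2/5 (TFD, +01:30): 2021-03-04 17:59 UTC ≤ query < 2021-09-23 19:51 UTC
22·60 + 4 + 90 = 1414 min
1414 = 0·1440 + 1414; 1414 = 23·60 + 34 → 23:34, same day
→ 2021-03-04 23:34 TFD

2021-03-04 23:34 TFD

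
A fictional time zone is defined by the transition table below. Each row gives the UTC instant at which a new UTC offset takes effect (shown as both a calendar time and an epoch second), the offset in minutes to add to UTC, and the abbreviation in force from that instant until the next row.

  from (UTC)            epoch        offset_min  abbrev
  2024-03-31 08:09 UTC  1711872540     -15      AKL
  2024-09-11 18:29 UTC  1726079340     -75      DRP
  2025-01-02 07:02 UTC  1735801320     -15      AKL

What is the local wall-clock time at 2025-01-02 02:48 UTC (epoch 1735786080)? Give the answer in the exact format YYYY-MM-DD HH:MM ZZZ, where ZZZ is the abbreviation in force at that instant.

Query: 2025-01-02 02:48 UTC
Rule 2/3 (DRP, -01:15): 2024-09-11 18:29 UTC ≤ query < 2025-01-02 07:02 UTC
2·60 + 48 - 75 = 93 min
93 = 0·1440 + 93; 93 = 1·60 + 33 → 01:33, same day
→ 2025-01-02 01:33 DRP

2025-01-02 01:33 DRP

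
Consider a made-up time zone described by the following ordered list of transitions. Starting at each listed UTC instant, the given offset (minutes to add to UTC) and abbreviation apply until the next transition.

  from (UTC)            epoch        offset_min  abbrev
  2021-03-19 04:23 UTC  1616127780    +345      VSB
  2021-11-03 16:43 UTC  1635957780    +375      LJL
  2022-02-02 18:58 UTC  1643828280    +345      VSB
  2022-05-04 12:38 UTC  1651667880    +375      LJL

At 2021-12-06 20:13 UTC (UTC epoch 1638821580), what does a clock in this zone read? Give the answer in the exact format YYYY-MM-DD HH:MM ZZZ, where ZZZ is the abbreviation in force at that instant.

2021-12-07 02:28 LJL

Query: 2021-12-06 20:13 UTC
Rule 2/4 (LJL, +06:15): 2021-11-03 16:43 UTC ≤ query < 2022-02-02 18:58 UTC
20·60 + 13 + 375 = 1588 min
1588 = 1·1440 + 148; 148 = 2·60 + 28 → 02:28, 2021-12-06 + 1 day = 2021-12-07
→ 2021-12-07 02:28 LJL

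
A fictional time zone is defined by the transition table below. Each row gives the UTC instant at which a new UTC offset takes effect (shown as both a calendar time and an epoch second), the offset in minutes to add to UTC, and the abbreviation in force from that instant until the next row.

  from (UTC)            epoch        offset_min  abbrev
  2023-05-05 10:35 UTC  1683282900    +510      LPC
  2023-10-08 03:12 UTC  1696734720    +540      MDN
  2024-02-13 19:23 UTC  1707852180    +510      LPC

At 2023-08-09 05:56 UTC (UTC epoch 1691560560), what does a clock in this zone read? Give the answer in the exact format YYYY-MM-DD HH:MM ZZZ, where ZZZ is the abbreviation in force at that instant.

Query: 2023-08-09 05:56 UTC
Rule 1/3 (LPC, +08:30): 2023-05-05 10:35 UTC ≤ query < 2023-10-08 03:12 UTC
5·60 + 56 + 510 = 866 min
866 = 0·1440 + 866; 866 = 14·60 + 26 → 14:26, same day
→ 2023-08-09 14:26 LPC

2023-08-09 14:26 LPC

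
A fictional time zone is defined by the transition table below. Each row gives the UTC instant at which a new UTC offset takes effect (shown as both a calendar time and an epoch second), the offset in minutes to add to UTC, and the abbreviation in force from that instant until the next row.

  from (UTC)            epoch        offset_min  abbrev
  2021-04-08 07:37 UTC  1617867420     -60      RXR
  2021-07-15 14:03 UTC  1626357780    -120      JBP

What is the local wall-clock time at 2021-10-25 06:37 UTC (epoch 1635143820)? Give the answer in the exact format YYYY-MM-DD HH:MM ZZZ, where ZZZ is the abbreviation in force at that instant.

Query: 2021-10-25 06:37 UTC
Rule 2/2 (JBP, -02:00): 2021-07-15 14:03 UTC ≤ query < +∞
6·60 + 37 - 120 = 277 min
277 = 0·1440 + 277; 277 = 4·60 + 37 → 04:37, same day
→ 2021-10-25 04:37 JBP

2021-10-25 04:37 JBP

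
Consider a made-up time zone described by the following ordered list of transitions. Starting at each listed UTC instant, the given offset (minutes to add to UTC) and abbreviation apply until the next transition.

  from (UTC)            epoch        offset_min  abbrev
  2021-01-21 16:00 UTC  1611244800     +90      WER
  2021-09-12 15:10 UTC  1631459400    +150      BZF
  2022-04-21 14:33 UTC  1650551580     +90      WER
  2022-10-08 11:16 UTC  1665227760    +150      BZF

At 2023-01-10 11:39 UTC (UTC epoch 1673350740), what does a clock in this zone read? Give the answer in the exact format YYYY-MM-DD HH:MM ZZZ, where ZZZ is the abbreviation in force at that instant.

2023-01-10 14:09 BZF

Query: 2023-01-10 11:39 UTC
Rule 4/4 (BZF, +02:30): 2022-10-08 11:16 UTC ≤ query < +∞
11·60 + 39 + 150 = 849 min
849 = 0·1440 + 849; 849 = 14·60 + 9 → 14:09, same day
→ 2023-01-10 14:09 BZF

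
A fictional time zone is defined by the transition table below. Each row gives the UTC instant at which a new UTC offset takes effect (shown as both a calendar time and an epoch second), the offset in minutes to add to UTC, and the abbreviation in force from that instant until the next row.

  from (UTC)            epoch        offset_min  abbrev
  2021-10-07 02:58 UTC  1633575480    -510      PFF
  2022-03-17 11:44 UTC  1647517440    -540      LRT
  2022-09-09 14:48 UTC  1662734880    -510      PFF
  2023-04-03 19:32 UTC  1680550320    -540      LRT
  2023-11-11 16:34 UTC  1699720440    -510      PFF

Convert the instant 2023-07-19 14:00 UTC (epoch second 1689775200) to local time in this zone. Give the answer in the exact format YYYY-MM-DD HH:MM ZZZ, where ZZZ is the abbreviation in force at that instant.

Query: 2023-07-19 14:00 UTC
Rule 4/5 (LRT, -09:00): 2023-04-03 19:32 UTC ≤ query < 2023-11-11 16:34 UTC
14·60 + 0 - 540 = 300 min
300 = 0·1440 + 300; 300 = 5·60 + 0 → 05:00, same day
→ 2023-07-19 05:00 LRT

2023-07-19 05:00 LRT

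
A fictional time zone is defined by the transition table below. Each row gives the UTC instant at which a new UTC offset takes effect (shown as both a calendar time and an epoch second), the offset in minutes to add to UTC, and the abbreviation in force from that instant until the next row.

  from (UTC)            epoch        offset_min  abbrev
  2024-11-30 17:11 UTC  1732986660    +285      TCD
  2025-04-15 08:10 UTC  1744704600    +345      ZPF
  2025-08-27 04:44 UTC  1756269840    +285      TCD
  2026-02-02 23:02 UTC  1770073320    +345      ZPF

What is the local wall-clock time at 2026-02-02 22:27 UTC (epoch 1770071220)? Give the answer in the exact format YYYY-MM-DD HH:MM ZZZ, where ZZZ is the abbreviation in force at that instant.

2026-02-03 03:12 TCD

Query: 2026-02-02 22:27 UTC
Rule 3/4 (TCD, +04:45): 2025-08-27 04:44 UTC ≤ query < 2026-02-02 23:02 UTC
22·60 + 27 + 285 = 1632 min
1632 = 1·1440 + 192; 192 = 3·60 + 12 → 03:12, 2026-02-02 + 1 day = 2026-02-03
→ 2026-02-03 03:12 TCD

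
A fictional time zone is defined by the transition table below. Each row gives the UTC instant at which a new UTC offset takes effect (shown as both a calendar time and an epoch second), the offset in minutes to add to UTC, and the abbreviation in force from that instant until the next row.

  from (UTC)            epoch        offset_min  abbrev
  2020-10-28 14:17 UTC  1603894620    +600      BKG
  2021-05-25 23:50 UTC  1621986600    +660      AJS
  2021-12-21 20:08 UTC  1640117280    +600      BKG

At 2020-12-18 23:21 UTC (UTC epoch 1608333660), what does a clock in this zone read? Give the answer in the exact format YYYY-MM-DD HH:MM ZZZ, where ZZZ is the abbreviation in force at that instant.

2020-12-19 09:21 BKG

Query: 2020-12-18 23:21 UTC
Rule 1/3 (BKG, +10:00): 2020-10-28 14:17 UTC ≤ query < 2021-05-25 23:50 UTC
23·60 + 21 + 600 = 2001 min
2001 = 1·1440 + 561; 561 = 9·60 + 21 → 09:21, 2020-12-18 + 1 day = 2020-12-19
→ 2020-12-19 09:21 BKG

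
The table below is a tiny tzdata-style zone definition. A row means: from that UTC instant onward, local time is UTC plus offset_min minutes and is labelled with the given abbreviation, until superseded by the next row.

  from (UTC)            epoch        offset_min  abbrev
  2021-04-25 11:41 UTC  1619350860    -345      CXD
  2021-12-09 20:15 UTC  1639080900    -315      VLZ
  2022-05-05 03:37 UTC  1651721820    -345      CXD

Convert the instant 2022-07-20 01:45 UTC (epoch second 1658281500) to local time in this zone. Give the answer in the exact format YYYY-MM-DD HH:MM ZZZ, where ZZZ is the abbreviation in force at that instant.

2022-07-19 20:00 CXD

Query: 2022-07-20 01:45 UTC
Rule 3/3 (CXD, -05:45): 2022-05-05 03:37 UTC ≤ query < +∞
1·60 + 45 - 345 = -240 min
-240 = -1·1440 + 1200; 1200 = 20·60 + 0 → 20:00, 2022-07-20 - 1 day = 2022-07-19
→ 2022-07-19 20:00 CXD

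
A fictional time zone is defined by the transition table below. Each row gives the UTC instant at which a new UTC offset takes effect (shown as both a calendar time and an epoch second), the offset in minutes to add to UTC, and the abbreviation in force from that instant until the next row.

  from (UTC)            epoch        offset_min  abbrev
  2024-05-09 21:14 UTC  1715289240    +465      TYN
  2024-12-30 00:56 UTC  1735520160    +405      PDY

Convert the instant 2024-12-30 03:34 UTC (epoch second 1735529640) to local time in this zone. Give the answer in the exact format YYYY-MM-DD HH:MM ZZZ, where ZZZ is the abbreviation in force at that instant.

Query: 2024-12-30 03:34 UTC
Rule 2/2 (PDY, +06:45): 2024-12-30 00:56 UTC ≤ query < +∞
3·60 + 34 + 405 = 619 min
619 = 0·1440 + 619; 619 = 10·60 + 19 → 10:19, same day
→ 2024-12-30 10:19 PDY

2024-12-30 10:19 PDY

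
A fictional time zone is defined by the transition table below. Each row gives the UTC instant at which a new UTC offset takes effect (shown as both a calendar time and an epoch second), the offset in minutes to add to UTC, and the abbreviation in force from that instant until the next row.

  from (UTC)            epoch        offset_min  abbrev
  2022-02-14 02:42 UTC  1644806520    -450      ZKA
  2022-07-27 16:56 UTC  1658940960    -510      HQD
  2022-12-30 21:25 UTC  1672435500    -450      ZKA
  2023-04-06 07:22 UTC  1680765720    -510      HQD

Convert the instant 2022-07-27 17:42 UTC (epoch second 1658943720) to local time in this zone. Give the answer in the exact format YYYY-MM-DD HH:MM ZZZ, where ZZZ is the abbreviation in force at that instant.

Query: 2022-07-27 17:42 UTC
Rule 2/4 (HQD, -08:30): 2022-07-27 16:56 UTC ≤ query < 2022-12-30 21:25 UTC
17·60 + 42 - 510 = 552 min
552 = 0·1440 + 552; 552 = 9·60 + 12 → 09:12, same day
→ 2022-07-27 09:12 HQD

2022-07-27 09:12 HQD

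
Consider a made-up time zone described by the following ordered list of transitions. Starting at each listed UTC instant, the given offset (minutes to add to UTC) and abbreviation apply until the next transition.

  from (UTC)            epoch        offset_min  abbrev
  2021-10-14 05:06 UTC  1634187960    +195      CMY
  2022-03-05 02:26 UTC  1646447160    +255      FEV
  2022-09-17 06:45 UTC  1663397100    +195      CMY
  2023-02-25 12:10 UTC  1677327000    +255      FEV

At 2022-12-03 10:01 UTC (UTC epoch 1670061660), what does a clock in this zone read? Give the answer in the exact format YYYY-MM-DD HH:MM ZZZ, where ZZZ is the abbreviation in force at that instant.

2022-12-03 13:16 CMY

Query: 2022-12-03 10:01 UTC
Rule 3/4 (CMY, +03:15): 2022-09-17 06:45 UTC ≤ query < 2023-02-25 12:10 UTC
10·60 + 1 + 195 = 796 min
796 = 0·1440 + 796; 796 = 13·60 + 16 → 13:16, same day
→ 2022-12-03 13:16 CMY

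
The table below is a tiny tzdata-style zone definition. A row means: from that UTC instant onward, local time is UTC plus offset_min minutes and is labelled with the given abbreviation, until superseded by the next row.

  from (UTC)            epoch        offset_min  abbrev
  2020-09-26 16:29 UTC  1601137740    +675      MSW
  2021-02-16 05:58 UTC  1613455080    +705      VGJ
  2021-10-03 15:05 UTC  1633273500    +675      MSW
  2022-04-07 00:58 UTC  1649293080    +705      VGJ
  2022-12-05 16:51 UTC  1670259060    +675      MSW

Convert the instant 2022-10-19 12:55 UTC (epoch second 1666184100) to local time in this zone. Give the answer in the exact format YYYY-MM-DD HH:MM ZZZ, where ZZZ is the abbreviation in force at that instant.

2022-10-20 00:40 VGJ

Query: 2022-10-19 12:55 UTC
Rule 4/5 (VGJ, +11:45): 2022-04-07 00:58 UTC ≤ query < 2022-12-05 16:51 UTC
12·60 + 55 + 705 = 1480 min
1480 = 1·1440 + 40; 40 = 0·60 + 40 → 00:40, 2022-10-19 + 1 day = 2022-10-20
→ 2022-10-20 00:40 VGJ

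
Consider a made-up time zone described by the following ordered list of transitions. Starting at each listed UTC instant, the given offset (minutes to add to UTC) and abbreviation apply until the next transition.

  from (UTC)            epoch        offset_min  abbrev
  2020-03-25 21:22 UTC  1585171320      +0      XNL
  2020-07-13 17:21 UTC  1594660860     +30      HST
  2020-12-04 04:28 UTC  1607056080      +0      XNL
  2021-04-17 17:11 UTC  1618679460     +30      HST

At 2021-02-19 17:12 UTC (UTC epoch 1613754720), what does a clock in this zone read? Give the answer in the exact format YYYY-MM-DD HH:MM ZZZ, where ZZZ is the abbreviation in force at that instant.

2021-02-19 17:12 XNL

Query: 2021-02-19 17:12 UTC
Rule 3/4 (XNL, +00:00): 2020-12-04 04:28 UTC ≤ query < 2021-04-17 17:11 UTC
17·60 + 12 + 0 = 1032 min
1032 = 0·1440 + 1032; 1032 = 17·60 + 12 → 17:12, same day
→ 2021-02-19 17:12 XNL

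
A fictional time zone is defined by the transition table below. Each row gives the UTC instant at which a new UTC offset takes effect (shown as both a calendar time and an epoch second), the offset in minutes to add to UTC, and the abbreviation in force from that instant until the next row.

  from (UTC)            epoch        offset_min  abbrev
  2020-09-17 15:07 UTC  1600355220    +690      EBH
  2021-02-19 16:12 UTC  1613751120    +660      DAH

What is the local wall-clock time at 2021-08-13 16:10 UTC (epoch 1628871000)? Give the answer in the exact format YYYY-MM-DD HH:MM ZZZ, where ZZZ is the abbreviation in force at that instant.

Query: 2021-08-13 16:10 UTC
Rule 2/2 (DAH, +11:00): 2021-02-19 16:12 UTC ≤ query < +∞
16·60 + 10 + 660 = 1630 min
1630 = 1·1440 + 190; 190 = 3·60 + 10 → 03:10, 2021-08-13 + 1 day = 2021-08-14
→ 2021-08-14 03:10 DAH

2021-08-14 03:10 DAH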